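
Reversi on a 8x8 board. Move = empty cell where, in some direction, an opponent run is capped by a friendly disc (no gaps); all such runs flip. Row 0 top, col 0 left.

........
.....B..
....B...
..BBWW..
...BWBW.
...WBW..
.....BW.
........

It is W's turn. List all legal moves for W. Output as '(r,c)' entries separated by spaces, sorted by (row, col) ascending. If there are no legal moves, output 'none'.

Answer: (1,3) (1,4) (2,2) (2,3) (3,1) (4,2) (5,2) (5,6) (6,4) (7,5)

Derivation:
(0,4): no bracket -> illegal
(0,5): no bracket -> illegal
(0,6): no bracket -> illegal
(1,3): flips 1 -> legal
(1,4): flips 1 -> legal
(1,6): no bracket -> illegal
(2,1): no bracket -> illegal
(2,2): flips 1 -> legal
(2,3): flips 2 -> legal
(2,5): no bracket -> illegal
(2,6): no bracket -> illegal
(3,1): flips 2 -> legal
(3,6): no bracket -> illegal
(4,1): no bracket -> illegal
(4,2): flips 1 -> legal
(5,2): flips 1 -> legal
(5,6): flips 1 -> legal
(6,3): no bracket -> illegal
(6,4): flips 2 -> legal
(7,4): no bracket -> illegal
(7,5): flips 1 -> legal
(7,6): no bracket -> illegal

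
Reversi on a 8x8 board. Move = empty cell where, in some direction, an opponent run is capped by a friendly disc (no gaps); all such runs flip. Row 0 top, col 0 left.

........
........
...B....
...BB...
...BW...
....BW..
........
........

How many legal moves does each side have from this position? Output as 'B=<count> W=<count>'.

Answer: B=3 W=5

Derivation:
-- B to move --
(3,5): no bracket -> illegal
(4,5): flips 1 -> legal
(4,6): no bracket -> illegal
(5,3): no bracket -> illegal
(5,6): flips 1 -> legal
(6,4): no bracket -> illegal
(6,5): no bracket -> illegal
(6,6): flips 2 -> legal
B mobility = 3
-- W to move --
(1,2): no bracket -> illegal
(1,3): no bracket -> illegal
(1,4): no bracket -> illegal
(2,2): flips 1 -> legal
(2,4): flips 1 -> legal
(2,5): no bracket -> illegal
(3,2): no bracket -> illegal
(3,5): no bracket -> illegal
(4,2): flips 1 -> legal
(4,5): no bracket -> illegal
(5,2): no bracket -> illegal
(5,3): flips 1 -> legal
(6,3): no bracket -> illegal
(6,4): flips 1 -> legal
(6,5): no bracket -> illegal
W mobility = 5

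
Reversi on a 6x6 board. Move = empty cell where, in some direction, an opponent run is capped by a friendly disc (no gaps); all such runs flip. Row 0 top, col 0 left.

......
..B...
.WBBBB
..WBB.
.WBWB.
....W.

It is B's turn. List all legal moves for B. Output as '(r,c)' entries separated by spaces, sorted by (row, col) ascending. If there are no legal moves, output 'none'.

(1,0): no bracket -> illegal
(1,1): no bracket -> illegal
(2,0): flips 1 -> legal
(3,0): flips 1 -> legal
(3,1): flips 1 -> legal
(4,0): flips 1 -> legal
(4,5): no bracket -> illegal
(5,0): flips 2 -> legal
(5,1): no bracket -> illegal
(5,2): flips 1 -> legal
(5,3): flips 1 -> legal
(5,5): no bracket -> illegal

Answer: (2,0) (3,0) (3,1) (4,0) (5,0) (5,2) (5,3)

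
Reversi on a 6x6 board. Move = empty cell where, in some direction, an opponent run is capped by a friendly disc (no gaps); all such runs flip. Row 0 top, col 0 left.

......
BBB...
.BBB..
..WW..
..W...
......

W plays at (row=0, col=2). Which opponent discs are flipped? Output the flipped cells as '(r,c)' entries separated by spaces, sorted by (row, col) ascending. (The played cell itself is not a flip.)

Answer: (1,2) (2,2)

Derivation:
Dir NW: edge -> no flip
Dir N: edge -> no flip
Dir NE: edge -> no flip
Dir W: first cell '.' (not opp) -> no flip
Dir E: first cell '.' (not opp) -> no flip
Dir SW: opp run (1,1), next='.' -> no flip
Dir S: opp run (1,2) (2,2) capped by W -> flip
Dir SE: first cell '.' (not opp) -> no flip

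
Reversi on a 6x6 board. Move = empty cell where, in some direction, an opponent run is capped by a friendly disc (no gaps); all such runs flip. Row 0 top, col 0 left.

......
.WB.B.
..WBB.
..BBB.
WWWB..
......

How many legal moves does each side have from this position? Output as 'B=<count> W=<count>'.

Answer: B=6 W=6

Derivation:
-- B to move --
(0,0): flips 2 -> legal
(0,1): no bracket -> illegal
(0,2): no bracket -> illegal
(1,0): flips 1 -> legal
(1,3): no bracket -> illegal
(2,0): no bracket -> illegal
(2,1): flips 1 -> legal
(3,0): no bracket -> illegal
(3,1): no bracket -> illegal
(5,0): flips 1 -> legal
(5,1): flips 1 -> legal
(5,2): flips 1 -> legal
(5,3): no bracket -> illegal
B mobility = 6
-- W to move --
(0,1): no bracket -> illegal
(0,2): flips 1 -> legal
(0,3): no bracket -> illegal
(0,4): no bracket -> illegal
(0,5): flips 3 -> legal
(1,3): flips 1 -> legal
(1,5): flips 2 -> legal
(2,1): no bracket -> illegal
(2,5): flips 2 -> legal
(3,1): no bracket -> illegal
(3,5): no bracket -> illegal
(4,4): flips 2 -> legal
(4,5): no bracket -> illegal
(5,2): no bracket -> illegal
(5,3): no bracket -> illegal
(5,4): no bracket -> illegal
W mobility = 6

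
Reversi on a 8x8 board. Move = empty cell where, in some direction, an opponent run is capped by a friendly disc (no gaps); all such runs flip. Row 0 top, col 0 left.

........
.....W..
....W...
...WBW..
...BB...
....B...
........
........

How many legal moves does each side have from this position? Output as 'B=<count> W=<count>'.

-- B to move --
(0,4): no bracket -> illegal
(0,5): no bracket -> illegal
(0,6): no bracket -> illegal
(1,3): no bracket -> illegal
(1,4): flips 1 -> legal
(1,6): no bracket -> illegal
(2,2): flips 1 -> legal
(2,3): flips 1 -> legal
(2,5): no bracket -> illegal
(2,6): flips 1 -> legal
(3,2): flips 1 -> legal
(3,6): flips 1 -> legal
(4,2): no bracket -> illegal
(4,5): no bracket -> illegal
(4,6): no bracket -> illegal
B mobility = 6
-- W to move --
(2,3): no bracket -> illegal
(2,5): no bracket -> illegal
(3,2): no bracket -> illegal
(4,2): no bracket -> illegal
(4,5): no bracket -> illegal
(5,2): no bracket -> illegal
(5,3): flips 2 -> legal
(5,5): flips 1 -> legal
(6,3): no bracket -> illegal
(6,4): flips 3 -> legal
(6,5): no bracket -> illegal
W mobility = 3

Answer: B=6 W=3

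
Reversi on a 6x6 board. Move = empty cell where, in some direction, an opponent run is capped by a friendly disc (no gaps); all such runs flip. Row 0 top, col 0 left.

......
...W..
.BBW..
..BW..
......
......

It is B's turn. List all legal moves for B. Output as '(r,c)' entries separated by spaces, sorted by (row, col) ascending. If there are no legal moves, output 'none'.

Answer: (0,4) (1,4) (2,4) (3,4) (4,4)

Derivation:
(0,2): no bracket -> illegal
(0,3): no bracket -> illegal
(0,4): flips 1 -> legal
(1,2): no bracket -> illegal
(1,4): flips 1 -> legal
(2,4): flips 1 -> legal
(3,4): flips 1 -> legal
(4,2): no bracket -> illegal
(4,3): no bracket -> illegal
(4,4): flips 1 -> legal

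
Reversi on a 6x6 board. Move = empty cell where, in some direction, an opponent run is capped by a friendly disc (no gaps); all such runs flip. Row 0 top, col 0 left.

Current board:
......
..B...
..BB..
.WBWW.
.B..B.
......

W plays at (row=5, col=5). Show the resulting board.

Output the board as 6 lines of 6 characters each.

Answer: ......
..B...
..BB..
.WBWW.
.B..W.
.....W

Derivation:
Place W at (5,5); scan 8 dirs for brackets.
Dir NW: opp run (4,4) capped by W -> flip
Dir N: first cell '.' (not opp) -> no flip
Dir NE: edge -> no flip
Dir W: first cell '.' (not opp) -> no flip
Dir E: edge -> no flip
Dir SW: edge -> no flip
Dir S: edge -> no flip
Dir SE: edge -> no flip
All flips: (4,4)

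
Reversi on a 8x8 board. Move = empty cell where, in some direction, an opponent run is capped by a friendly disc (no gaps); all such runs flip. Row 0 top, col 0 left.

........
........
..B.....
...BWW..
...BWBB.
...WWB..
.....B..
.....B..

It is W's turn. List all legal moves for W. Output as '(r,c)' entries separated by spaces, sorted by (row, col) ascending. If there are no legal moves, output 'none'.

Answer: (1,1) (2,3) (3,2) (3,6) (4,2) (4,7) (5,2) (5,6) (5,7) (6,6) (7,6)

Derivation:
(1,1): flips 2 -> legal
(1,2): no bracket -> illegal
(1,3): no bracket -> illegal
(2,1): no bracket -> illegal
(2,3): flips 2 -> legal
(2,4): no bracket -> illegal
(3,1): no bracket -> illegal
(3,2): flips 2 -> legal
(3,6): flips 1 -> legal
(3,7): no bracket -> illegal
(4,2): flips 1 -> legal
(4,7): flips 2 -> legal
(5,2): flips 1 -> legal
(5,6): flips 2 -> legal
(5,7): flips 1 -> legal
(6,4): no bracket -> illegal
(6,6): flips 1 -> legal
(7,4): no bracket -> illegal
(7,6): flips 1 -> legal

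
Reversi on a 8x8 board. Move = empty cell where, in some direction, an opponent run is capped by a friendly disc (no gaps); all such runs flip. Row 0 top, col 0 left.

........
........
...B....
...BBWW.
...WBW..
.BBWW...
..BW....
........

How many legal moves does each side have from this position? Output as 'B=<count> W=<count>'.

Answer: B=9 W=9

Derivation:
-- B to move --
(2,4): no bracket -> illegal
(2,5): no bracket -> illegal
(2,6): flips 1 -> legal
(2,7): no bracket -> illegal
(3,2): no bracket -> illegal
(3,7): flips 2 -> legal
(4,2): flips 1 -> legal
(4,6): flips 1 -> legal
(4,7): no bracket -> illegal
(5,5): flips 2 -> legal
(5,6): flips 1 -> legal
(6,4): flips 2 -> legal
(6,5): no bracket -> illegal
(7,2): no bracket -> illegal
(7,3): flips 3 -> legal
(7,4): flips 1 -> legal
B mobility = 9
-- W to move --
(1,2): flips 2 -> legal
(1,3): flips 2 -> legal
(1,4): no bracket -> illegal
(2,2): no bracket -> illegal
(2,4): flips 2 -> legal
(2,5): flips 1 -> legal
(3,2): flips 2 -> legal
(4,0): no bracket -> illegal
(4,1): flips 1 -> legal
(4,2): no bracket -> illegal
(5,0): flips 2 -> legal
(5,5): no bracket -> illegal
(6,0): no bracket -> illegal
(6,1): flips 2 -> legal
(7,1): flips 1 -> legal
(7,2): no bracket -> illegal
(7,3): no bracket -> illegal
W mobility = 9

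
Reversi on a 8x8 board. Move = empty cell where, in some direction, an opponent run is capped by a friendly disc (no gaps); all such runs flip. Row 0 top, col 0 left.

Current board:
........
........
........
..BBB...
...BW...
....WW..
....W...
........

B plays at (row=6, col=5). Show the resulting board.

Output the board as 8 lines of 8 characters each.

Answer: ........
........
........
..BBB...
...BW...
....BW..
....WB..
........

Derivation:
Place B at (6,5); scan 8 dirs for brackets.
Dir NW: opp run (5,4) capped by B -> flip
Dir N: opp run (5,5), next='.' -> no flip
Dir NE: first cell '.' (not opp) -> no flip
Dir W: opp run (6,4), next='.' -> no flip
Dir E: first cell '.' (not opp) -> no flip
Dir SW: first cell '.' (not opp) -> no flip
Dir S: first cell '.' (not opp) -> no flip
Dir SE: first cell '.' (not opp) -> no flip
All flips: (5,4)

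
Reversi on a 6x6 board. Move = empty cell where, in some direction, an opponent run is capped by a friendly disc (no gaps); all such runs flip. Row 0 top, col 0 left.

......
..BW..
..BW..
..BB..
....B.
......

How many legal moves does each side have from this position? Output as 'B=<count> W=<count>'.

-- B to move --
(0,2): no bracket -> illegal
(0,3): flips 2 -> legal
(0,4): flips 1 -> legal
(1,4): flips 2 -> legal
(2,4): flips 1 -> legal
(3,4): flips 1 -> legal
B mobility = 5
-- W to move --
(0,1): flips 1 -> legal
(0,2): no bracket -> illegal
(0,3): no bracket -> illegal
(1,1): flips 1 -> legal
(2,1): flips 1 -> legal
(2,4): no bracket -> illegal
(3,1): flips 1 -> legal
(3,4): no bracket -> illegal
(3,5): no bracket -> illegal
(4,1): flips 1 -> legal
(4,2): no bracket -> illegal
(4,3): flips 1 -> legal
(4,5): no bracket -> illegal
(5,3): no bracket -> illegal
(5,4): no bracket -> illegal
(5,5): no bracket -> illegal
W mobility = 6

Answer: B=5 W=6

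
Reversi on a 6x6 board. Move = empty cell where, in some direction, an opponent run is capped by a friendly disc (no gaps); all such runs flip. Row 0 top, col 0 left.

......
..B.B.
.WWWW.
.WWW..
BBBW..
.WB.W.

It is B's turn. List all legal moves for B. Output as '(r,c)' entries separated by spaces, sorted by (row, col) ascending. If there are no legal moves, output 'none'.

(1,0): no bracket -> illegal
(1,1): flips 2 -> legal
(1,3): flips 2 -> legal
(1,5): flips 2 -> legal
(2,0): flips 1 -> legal
(2,5): no bracket -> illegal
(3,0): flips 1 -> legal
(3,4): flips 3 -> legal
(3,5): no bracket -> illegal
(4,4): flips 1 -> legal
(4,5): no bracket -> illegal
(5,0): flips 1 -> legal
(5,3): no bracket -> illegal
(5,5): no bracket -> illegal

Answer: (1,1) (1,3) (1,5) (2,0) (3,0) (3,4) (4,4) (5,0)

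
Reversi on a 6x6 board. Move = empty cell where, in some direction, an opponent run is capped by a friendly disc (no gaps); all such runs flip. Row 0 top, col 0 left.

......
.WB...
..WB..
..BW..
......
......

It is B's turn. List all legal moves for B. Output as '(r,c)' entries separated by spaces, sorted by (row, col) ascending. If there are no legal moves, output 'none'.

Answer: (1,0) (2,1) (3,4) (4,3)

Derivation:
(0,0): no bracket -> illegal
(0,1): no bracket -> illegal
(0,2): no bracket -> illegal
(1,0): flips 1 -> legal
(1,3): no bracket -> illegal
(2,0): no bracket -> illegal
(2,1): flips 1 -> legal
(2,4): no bracket -> illegal
(3,1): no bracket -> illegal
(3,4): flips 1 -> legal
(4,2): no bracket -> illegal
(4,3): flips 1 -> legal
(4,4): no bracket -> illegal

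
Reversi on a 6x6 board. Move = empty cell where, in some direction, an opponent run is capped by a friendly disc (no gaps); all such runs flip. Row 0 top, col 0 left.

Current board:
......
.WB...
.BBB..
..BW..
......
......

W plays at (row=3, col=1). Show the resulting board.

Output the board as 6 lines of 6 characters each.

Place W at (3,1); scan 8 dirs for brackets.
Dir NW: first cell '.' (not opp) -> no flip
Dir N: opp run (2,1) capped by W -> flip
Dir NE: opp run (2,2), next='.' -> no flip
Dir W: first cell '.' (not opp) -> no flip
Dir E: opp run (3,2) capped by W -> flip
Dir SW: first cell '.' (not opp) -> no flip
Dir S: first cell '.' (not opp) -> no flip
Dir SE: first cell '.' (not opp) -> no flip
All flips: (2,1) (3,2)

Answer: ......
.WB...
.WBB..
.WWW..
......
......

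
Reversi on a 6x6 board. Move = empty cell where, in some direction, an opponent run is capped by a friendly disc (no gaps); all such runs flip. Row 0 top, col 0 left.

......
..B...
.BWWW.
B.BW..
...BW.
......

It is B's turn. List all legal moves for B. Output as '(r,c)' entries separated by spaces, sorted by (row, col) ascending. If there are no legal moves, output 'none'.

(1,1): no bracket -> illegal
(1,3): flips 2 -> legal
(1,4): flips 1 -> legal
(1,5): no bracket -> illegal
(2,5): flips 3 -> legal
(3,1): no bracket -> illegal
(3,4): flips 2 -> legal
(3,5): no bracket -> illegal
(4,2): no bracket -> illegal
(4,5): flips 1 -> legal
(5,3): no bracket -> illegal
(5,4): no bracket -> illegal
(5,5): no bracket -> illegal

Answer: (1,3) (1,4) (2,5) (3,4) (4,5)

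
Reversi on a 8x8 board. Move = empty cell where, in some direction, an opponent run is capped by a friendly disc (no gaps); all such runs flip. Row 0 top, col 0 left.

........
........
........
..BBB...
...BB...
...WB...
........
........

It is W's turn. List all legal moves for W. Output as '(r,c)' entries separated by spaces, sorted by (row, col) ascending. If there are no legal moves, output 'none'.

Answer: (2,3) (3,5) (5,5)

Derivation:
(2,1): no bracket -> illegal
(2,2): no bracket -> illegal
(2,3): flips 2 -> legal
(2,4): no bracket -> illegal
(2,5): no bracket -> illegal
(3,1): no bracket -> illegal
(3,5): flips 1 -> legal
(4,1): no bracket -> illegal
(4,2): no bracket -> illegal
(4,5): no bracket -> illegal
(5,2): no bracket -> illegal
(5,5): flips 1 -> legal
(6,3): no bracket -> illegal
(6,4): no bracket -> illegal
(6,5): no bracket -> illegal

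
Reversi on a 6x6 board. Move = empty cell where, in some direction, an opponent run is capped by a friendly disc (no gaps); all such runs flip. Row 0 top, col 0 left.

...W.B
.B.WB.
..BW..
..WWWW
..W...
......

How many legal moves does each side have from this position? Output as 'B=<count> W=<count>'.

Answer: B=6 W=6

Derivation:
-- B to move --
(0,2): no bracket -> illegal
(0,4): flips 1 -> legal
(1,2): flips 1 -> legal
(2,1): no bracket -> illegal
(2,4): flips 1 -> legal
(2,5): no bracket -> illegal
(3,1): no bracket -> illegal
(4,1): flips 2 -> legal
(4,3): no bracket -> illegal
(4,4): flips 1 -> legal
(4,5): no bracket -> illegal
(5,1): no bracket -> illegal
(5,2): flips 2 -> legal
(5,3): no bracket -> illegal
B mobility = 6
-- W to move --
(0,0): flips 2 -> legal
(0,1): no bracket -> illegal
(0,2): no bracket -> illegal
(0,4): no bracket -> illegal
(1,0): no bracket -> illegal
(1,2): flips 1 -> legal
(1,5): flips 1 -> legal
(2,0): no bracket -> illegal
(2,1): flips 1 -> legal
(2,4): no bracket -> illegal
(2,5): flips 1 -> legal
(3,1): flips 1 -> legal
W mobility = 6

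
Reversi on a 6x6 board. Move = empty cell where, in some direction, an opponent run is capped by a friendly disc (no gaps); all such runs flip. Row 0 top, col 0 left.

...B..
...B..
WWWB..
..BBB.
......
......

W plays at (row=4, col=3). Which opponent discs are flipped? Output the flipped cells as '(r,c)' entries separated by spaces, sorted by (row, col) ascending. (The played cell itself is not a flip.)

Answer: (3,2)

Derivation:
Dir NW: opp run (3,2) capped by W -> flip
Dir N: opp run (3,3) (2,3) (1,3) (0,3), next=edge -> no flip
Dir NE: opp run (3,4), next='.' -> no flip
Dir W: first cell '.' (not opp) -> no flip
Dir E: first cell '.' (not opp) -> no flip
Dir SW: first cell '.' (not opp) -> no flip
Dir S: first cell '.' (not opp) -> no flip
Dir SE: first cell '.' (not opp) -> no flip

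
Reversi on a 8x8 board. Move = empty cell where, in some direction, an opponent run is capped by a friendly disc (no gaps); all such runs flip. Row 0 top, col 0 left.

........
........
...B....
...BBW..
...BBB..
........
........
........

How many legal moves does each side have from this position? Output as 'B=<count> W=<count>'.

-- B to move --
(2,4): no bracket -> illegal
(2,5): flips 1 -> legal
(2,6): flips 1 -> legal
(3,6): flips 1 -> legal
(4,6): no bracket -> illegal
B mobility = 3
-- W to move --
(1,2): no bracket -> illegal
(1,3): no bracket -> illegal
(1,4): no bracket -> illegal
(2,2): no bracket -> illegal
(2,4): no bracket -> illegal
(2,5): no bracket -> illegal
(3,2): flips 2 -> legal
(3,6): no bracket -> illegal
(4,2): no bracket -> illegal
(4,6): no bracket -> illegal
(5,2): no bracket -> illegal
(5,3): flips 1 -> legal
(5,4): no bracket -> illegal
(5,5): flips 1 -> legal
(5,6): no bracket -> illegal
W mobility = 3

Answer: B=3 W=3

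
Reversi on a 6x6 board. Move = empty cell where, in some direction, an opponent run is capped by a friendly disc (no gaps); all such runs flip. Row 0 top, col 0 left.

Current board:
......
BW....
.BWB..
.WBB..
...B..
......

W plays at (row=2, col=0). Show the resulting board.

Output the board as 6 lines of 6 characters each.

Answer: ......
BW....
WWWB..
.WBB..
...B..
......

Derivation:
Place W at (2,0); scan 8 dirs for brackets.
Dir NW: edge -> no flip
Dir N: opp run (1,0), next='.' -> no flip
Dir NE: first cell 'W' (not opp) -> no flip
Dir W: edge -> no flip
Dir E: opp run (2,1) capped by W -> flip
Dir SW: edge -> no flip
Dir S: first cell '.' (not opp) -> no flip
Dir SE: first cell 'W' (not opp) -> no flip
All flips: (2,1)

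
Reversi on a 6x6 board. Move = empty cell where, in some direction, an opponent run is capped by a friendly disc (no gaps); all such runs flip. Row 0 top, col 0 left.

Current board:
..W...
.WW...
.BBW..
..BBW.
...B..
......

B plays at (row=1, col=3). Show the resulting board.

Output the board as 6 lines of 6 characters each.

Answer: ..W...
.WWB..
.BBB..
..BBW.
...B..
......

Derivation:
Place B at (1,3); scan 8 dirs for brackets.
Dir NW: opp run (0,2), next=edge -> no flip
Dir N: first cell '.' (not opp) -> no flip
Dir NE: first cell '.' (not opp) -> no flip
Dir W: opp run (1,2) (1,1), next='.' -> no flip
Dir E: first cell '.' (not opp) -> no flip
Dir SW: first cell 'B' (not opp) -> no flip
Dir S: opp run (2,3) capped by B -> flip
Dir SE: first cell '.' (not opp) -> no flip
All flips: (2,3)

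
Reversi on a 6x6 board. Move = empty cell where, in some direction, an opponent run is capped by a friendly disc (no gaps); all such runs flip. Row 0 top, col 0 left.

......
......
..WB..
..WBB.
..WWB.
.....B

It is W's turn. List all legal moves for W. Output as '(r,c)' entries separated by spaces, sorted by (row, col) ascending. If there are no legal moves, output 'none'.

(1,2): no bracket -> illegal
(1,3): flips 2 -> legal
(1,4): flips 1 -> legal
(2,4): flips 2 -> legal
(2,5): flips 1 -> legal
(3,5): flips 2 -> legal
(4,5): flips 1 -> legal
(5,3): no bracket -> illegal
(5,4): no bracket -> illegal

Answer: (1,3) (1,4) (2,4) (2,5) (3,5) (4,5)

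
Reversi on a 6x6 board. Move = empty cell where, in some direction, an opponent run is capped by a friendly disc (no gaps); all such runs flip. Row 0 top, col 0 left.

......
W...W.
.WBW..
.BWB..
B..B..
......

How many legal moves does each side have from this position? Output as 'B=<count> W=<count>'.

Answer: B=5 W=6

Derivation:
-- B to move --
(0,0): no bracket -> illegal
(0,1): no bracket -> illegal
(0,3): no bracket -> illegal
(0,4): no bracket -> illegal
(0,5): no bracket -> illegal
(1,1): flips 1 -> legal
(1,2): no bracket -> illegal
(1,3): flips 1 -> legal
(1,5): no bracket -> illegal
(2,0): flips 1 -> legal
(2,4): flips 1 -> legal
(2,5): no bracket -> illegal
(3,0): no bracket -> illegal
(3,4): no bracket -> illegal
(4,1): no bracket -> illegal
(4,2): flips 1 -> legal
B mobility = 5
-- W to move --
(1,1): no bracket -> illegal
(1,2): flips 1 -> legal
(1,3): no bracket -> illegal
(2,0): no bracket -> illegal
(2,4): no bracket -> illegal
(3,0): flips 1 -> legal
(3,4): flips 1 -> legal
(4,1): flips 1 -> legal
(4,2): no bracket -> illegal
(4,4): no bracket -> illegal
(5,0): no bracket -> illegal
(5,1): no bracket -> illegal
(5,2): no bracket -> illegal
(5,3): flips 2 -> legal
(5,4): flips 1 -> legal
W mobility = 6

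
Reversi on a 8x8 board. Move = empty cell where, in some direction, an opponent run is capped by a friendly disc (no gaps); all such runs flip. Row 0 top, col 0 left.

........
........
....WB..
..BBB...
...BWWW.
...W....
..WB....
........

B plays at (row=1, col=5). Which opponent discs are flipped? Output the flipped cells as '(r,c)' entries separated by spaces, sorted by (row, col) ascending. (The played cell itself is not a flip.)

Dir NW: first cell '.' (not opp) -> no flip
Dir N: first cell '.' (not opp) -> no flip
Dir NE: first cell '.' (not opp) -> no flip
Dir W: first cell '.' (not opp) -> no flip
Dir E: first cell '.' (not opp) -> no flip
Dir SW: opp run (2,4) capped by B -> flip
Dir S: first cell 'B' (not opp) -> no flip
Dir SE: first cell '.' (not opp) -> no flip

Answer: (2,4)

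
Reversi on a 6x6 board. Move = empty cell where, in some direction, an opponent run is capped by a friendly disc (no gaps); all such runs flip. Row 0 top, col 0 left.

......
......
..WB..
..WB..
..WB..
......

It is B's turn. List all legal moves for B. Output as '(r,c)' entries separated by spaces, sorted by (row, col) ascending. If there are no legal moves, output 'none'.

Answer: (1,1) (2,1) (3,1) (4,1) (5,1)

Derivation:
(1,1): flips 1 -> legal
(1,2): no bracket -> illegal
(1,3): no bracket -> illegal
(2,1): flips 2 -> legal
(3,1): flips 1 -> legal
(4,1): flips 2 -> legal
(5,1): flips 1 -> legal
(5,2): no bracket -> illegal
(5,3): no bracket -> illegal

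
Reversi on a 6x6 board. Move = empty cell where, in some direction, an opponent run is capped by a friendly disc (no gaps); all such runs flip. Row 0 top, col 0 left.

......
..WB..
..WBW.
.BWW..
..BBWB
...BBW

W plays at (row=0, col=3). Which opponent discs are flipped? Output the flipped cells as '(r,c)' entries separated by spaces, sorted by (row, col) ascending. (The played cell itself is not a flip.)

Answer: (1,3) (2,3)

Derivation:
Dir NW: edge -> no flip
Dir N: edge -> no flip
Dir NE: edge -> no flip
Dir W: first cell '.' (not opp) -> no flip
Dir E: first cell '.' (not opp) -> no flip
Dir SW: first cell 'W' (not opp) -> no flip
Dir S: opp run (1,3) (2,3) capped by W -> flip
Dir SE: first cell '.' (not opp) -> no flip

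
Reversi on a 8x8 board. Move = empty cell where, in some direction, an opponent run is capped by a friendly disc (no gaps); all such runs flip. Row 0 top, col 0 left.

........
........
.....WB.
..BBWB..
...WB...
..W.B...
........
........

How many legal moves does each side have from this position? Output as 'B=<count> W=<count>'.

Answer: B=4 W=8

Derivation:
-- B to move --
(1,4): no bracket -> illegal
(1,5): flips 1 -> legal
(1,6): no bracket -> illegal
(2,3): no bracket -> illegal
(2,4): flips 2 -> legal
(3,6): no bracket -> illegal
(4,1): no bracket -> illegal
(4,2): flips 1 -> legal
(4,5): no bracket -> illegal
(5,1): no bracket -> illegal
(5,3): flips 1 -> legal
(6,1): no bracket -> illegal
(6,2): no bracket -> illegal
(6,3): no bracket -> illegal
B mobility = 4
-- W to move --
(1,5): no bracket -> illegal
(1,6): no bracket -> illegal
(1,7): no bracket -> illegal
(2,1): flips 1 -> legal
(2,2): no bracket -> illegal
(2,3): flips 1 -> legal
(2,4): no bracket -> illegal
(2,7): flips 1 -> legal
(3,1): flips 2 -> legal
(3,6): flips 1 -> legal
(3,7): no bracket -> illegal
(4,1): no bracket -> illegal
(4,2): no bracket -> illegal
(4,5): flips 2 -> legal
(4,6): no bracket -> illegal
(5,3): no bracket -> illegal
(5,5): no bracket -> illegal
(6,3): no bracket -> illegal
(6,4): flips 2 -> legal
(6,5): flips 1 -> legal
W mobility = 8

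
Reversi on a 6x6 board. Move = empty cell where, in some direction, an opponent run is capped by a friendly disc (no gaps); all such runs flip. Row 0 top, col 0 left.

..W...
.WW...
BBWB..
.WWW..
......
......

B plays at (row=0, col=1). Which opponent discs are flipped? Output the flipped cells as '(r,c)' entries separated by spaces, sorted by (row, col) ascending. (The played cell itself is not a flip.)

Dir NW: edge -> no flip
Dir N: edge -> no flip
Dir NE: edge -> no flip
Dir W: first cell '.' (not opp) -> no flip
Dir E: opp run (0,2), next='.' -> no flip
Dir SW: first cell '.' (not opp) -> no flip
Dir S: opp run (1,1) capped by B -> flip
Dir SE: opp run (1,2) capped by B -> flip

Answer: (1,1) (1,2)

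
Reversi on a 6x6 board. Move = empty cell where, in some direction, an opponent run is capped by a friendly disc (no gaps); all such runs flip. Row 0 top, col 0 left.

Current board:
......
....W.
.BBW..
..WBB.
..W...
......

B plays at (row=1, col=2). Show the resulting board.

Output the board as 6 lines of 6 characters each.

Answer: ......
..B.W.
.BBB..
..WBB.
..W...
......

Derivation:
Place B at (1,2); scan 8 dirs for brackets.
Dir NW: first cell '.' (not opp) -> no flip
Dir N: first cell '.' (not opp) -> no flip
Dir NE: first cell '.' (not opp) -> no flip
Dir W: first cell '.' (not opp) -> no flip
Dir E: first cell '.' (not opp) -> no flip
Dir SW: first cell 'B' (not opp) -> no flip
Dir S: first cell 'B' (not opp) -> no flip
Dir SE: opp run (2,3) capped by B -> flip
All flips: (2,3)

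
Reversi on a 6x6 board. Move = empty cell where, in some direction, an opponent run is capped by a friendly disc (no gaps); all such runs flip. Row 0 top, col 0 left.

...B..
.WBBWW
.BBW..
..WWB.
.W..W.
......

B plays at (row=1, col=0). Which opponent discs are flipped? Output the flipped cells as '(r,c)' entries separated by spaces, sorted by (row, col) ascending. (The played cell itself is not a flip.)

Answer: (1,1)

Derivation:
Dir NW: edge -> no flip
Dir N: first cell '.' (not opp) -> no flip
Dir NE: first cell '.' (not opp) -> no flip
Dir W: edge -> no flip
Dir E: opp run (1,1) capped by B -> flip
Dir SW: edge -> no flip
Dir S: first cell '.' (not opp) -> no flip
Dir SE: first cell 'B' (not opp) -> no flip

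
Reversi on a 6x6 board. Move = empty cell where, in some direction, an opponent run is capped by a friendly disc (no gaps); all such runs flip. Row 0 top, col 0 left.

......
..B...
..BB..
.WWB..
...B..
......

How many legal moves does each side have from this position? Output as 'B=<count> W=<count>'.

Answer: B=5 W=5

Derivation:
-- B to move --
(2,0): no bracket -> illegal
(2,1): flips 1 -> legal
(3,0): flips 2 -> legal
(4,0): flips 1 -> legal
(4,1): flips 1 -> legal
(4,2): flips 1 -> legal
B mobility = 5
-- W to move --
(0,1): no bracket -> illegal
(0,2): flips 2 -> legal
(0,3): no bracket -> illegal
(1,1): no bracket -> illegal
(1,3): flips 1 -> legal
(1,4): flips 1 -> legal
(2,1): no bracket -> illegal
(2,4): no bracket -> illegal
(3,4): flips 1 -> legal
(4,2): no bracket -> illegal
(4,4): no bracket -> illegal
(5,2): no bracket -> illegal
(5,3): no bracket -> illegal
(5,4): flips 1 -> legal
W mobility = 5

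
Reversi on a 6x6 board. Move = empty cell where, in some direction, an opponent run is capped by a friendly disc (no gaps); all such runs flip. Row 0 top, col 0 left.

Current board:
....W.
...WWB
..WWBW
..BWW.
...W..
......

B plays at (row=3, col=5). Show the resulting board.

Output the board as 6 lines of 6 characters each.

Place B at (3,5); scan 8 dirs for brackets.
Dir NW: first cell 'B' (not opp) -> no flip
Dir N: opp run (2,5) capped by B -> flip
Dir NE: edge -> no flip
Dir W: opp run (3,4) (3,3) capped by B -> flip
Dir E: edge -> no flip
Dir SW: first cell '.' (not opp) -> no flip
Dir S: first cell '.' (not opp) -> no flip
Dir SE: edge -> no flip
All flips: (2,5) (3,3) (3,4)

Answer: ....W.
...WWB
..WWBB
..BBBB
...W..
......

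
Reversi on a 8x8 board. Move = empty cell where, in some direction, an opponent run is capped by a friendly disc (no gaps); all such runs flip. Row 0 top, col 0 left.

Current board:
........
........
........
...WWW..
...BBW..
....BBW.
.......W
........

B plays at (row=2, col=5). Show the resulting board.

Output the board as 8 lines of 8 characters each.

Answer: ........
........
.....B..
...WBB..
...BBB..
....BBW.
.......W
........

Derivation:
Place B at (2,5); scan 8 dirs for brackets.
Dir NW: first cell '.' (not opp) -> no flip
Dir N: first cell '.' (not opp) -> no flip
Dir NE: first cell '.' (not opp) -> no flip
Dir W: first cell '.' (not opp) -> no flip
Dir E: first cell '.' (not opp) -> no flip
Dir SW: opp run (3,4) capped by B -> flip
Dir S: opp run (3,5) (4,5) capped by B -> flip
Dir SE: first cell '.' (not opp) -> no flip
All flips: (3,4) (3,5) (4,5)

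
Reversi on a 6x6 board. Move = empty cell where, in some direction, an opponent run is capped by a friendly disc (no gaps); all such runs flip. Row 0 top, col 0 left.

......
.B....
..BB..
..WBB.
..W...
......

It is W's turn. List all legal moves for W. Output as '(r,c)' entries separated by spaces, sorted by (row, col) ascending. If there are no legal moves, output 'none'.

(0,0): no bracket -> illegal
(0,1): no bracket -> illegal
(0,2): no bracket -> illegal
(1,0): no bracket -> illegal
(1,2): flips 1 -> legal
(1,3): no bracket -> illegal
(1,4): flips 1 -> legal
(2,0): no bracket -> illegal
(2,1): no bracket -> illegal
(2,4): flips 1 -> legal
(2,5): no bracket -> illegal
(3,1): no bracket -> illegal
(3,5): flips 2 -> legal
(4,3): no bracket -> illegal
(4,4): no bracket -> illegal
(4,5): no bracket -> illegal

Answer: (1,2) (1,4) (2,4) (3,5)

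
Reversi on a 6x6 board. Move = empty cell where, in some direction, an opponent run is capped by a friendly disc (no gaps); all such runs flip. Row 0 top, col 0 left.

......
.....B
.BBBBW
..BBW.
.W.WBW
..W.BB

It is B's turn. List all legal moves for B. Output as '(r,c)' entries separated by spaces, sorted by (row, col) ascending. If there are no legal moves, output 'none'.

Answer: (3,5) (4,2) (5,0) (5,3)

Derivation:
(1,4): no bracket -> illegal
(3,0): no bracket -> illegal
(3,1): no bracket -> illegal
(3,5): flips 3 -> legal
(4,0): no bracket -> illegal
(4,2): flips 1 -> legal
(5,0): flips 1 -> legal
(5,1): no bracket -> illegal
(5,3): flips 1 -> legal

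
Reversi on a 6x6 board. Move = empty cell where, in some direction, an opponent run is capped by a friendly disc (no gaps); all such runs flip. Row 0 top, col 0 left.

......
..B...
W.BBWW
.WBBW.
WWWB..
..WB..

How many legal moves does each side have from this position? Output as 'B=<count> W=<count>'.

-- B to move --
(1,0): no bracket -> illegal
(1,1): no bracket -> illegal
(1,3): no bracket -> illegal
(1,4): no bracket -> illegal
(1,5): flips 1 -> legal
(2,1): no bracket -> illegal
(3,0): flips 1 -> legal
(3,5): flips 1 -> legal
(4,4): no bracket -> illegal
(4,5): flips 1 -> legal
(5,0): flips 1 -> legal
(5,1): flips 2 -> legal
B mobility = 6
-- W to move --
(0,1): flips 2 -> legal
(0,2): flips 3 -> legal
(0,3): no bracket -> illegal
(1,1): no bracket -> illegal
(1,3): flips 1 -> legal
(1,4): flips 2 -> legal
(2,1): flips 2 -> legal
(4,4): flips 1 -> legal
(5,4): flips 1 -> legal
W mobility = 7

Answer: B=6 W=7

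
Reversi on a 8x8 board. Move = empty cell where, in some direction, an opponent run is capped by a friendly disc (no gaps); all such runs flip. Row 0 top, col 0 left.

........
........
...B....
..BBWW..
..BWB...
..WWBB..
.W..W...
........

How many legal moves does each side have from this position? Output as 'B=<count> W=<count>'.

Answer: B=10 W=10

Derivation:
-- B to move --
(2,4): flips 1 -> legal
(2,5): no bracket -> illegal
(2,6): flips 1 -> legal
(3,6): flips 2 -> legal
(4,1): no bracket -> illegal
(4,5): flips 1 -> legal
(4,6): no bracket -> illegal
(5,0): no bracket -> illegal
(5,1): flips 2 -> legal
(6,0): no bracket -> illegal
(6,2): flips 2 -> legal
(6,3): flips 2 -> legal
(6,5): no bracket -> illegal
(7,0): no bracket -> illegal
(7,1): no bracket -> illegal
(7,2): no bracket -> illegal
(7,3): flips 1 -> legal
(7,4): flips 1 -> legal
(7,5): flips 2 -> legal
B mobility = 10
-- W to move --
(1,2): flips 1 -> legal
(1,3): flips 2 -> legal
(1,4): no bracket -> illegal
(2,1): flips 1 -> legal
(2,2): flips 2 -> legal
(2,4): no bracket -> illegal
(3,1): flips 3 -> legal
(4,1): flips 1 -> legal
(4,5): flips 1 -> legal
(4,6): flips 1 -> legal
(5,1): no bracket -> illegal
(5,6): flips 2 -> legal
(6,3): no bracket -> illegal
(6,5): flips 1 -> legal
(6,6): no bracket -> illegal
W mobility = 10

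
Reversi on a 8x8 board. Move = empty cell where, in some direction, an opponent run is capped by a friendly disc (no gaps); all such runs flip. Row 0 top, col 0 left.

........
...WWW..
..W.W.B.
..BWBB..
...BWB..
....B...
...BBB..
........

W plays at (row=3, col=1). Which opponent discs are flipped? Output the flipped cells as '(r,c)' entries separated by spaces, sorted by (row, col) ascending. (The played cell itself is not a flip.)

Dir NW: first cell '.' (not opp) -> no flip
Dir N: first cell '.' (not opp) -> no flip
Dir NE: first cell 'W' (not opp) -> no flip
Dir W: first cell '.' (not opp) -> no flip
Dir E: opp run (3,2) capped by W -> flip
Dir SW: first cell '.' (not opp) -> no flip
Dir S: first cell '.' (not opp) -> no flip
Dir SE: first cell '.' (not opp) -> no flip

Answer: (3,2)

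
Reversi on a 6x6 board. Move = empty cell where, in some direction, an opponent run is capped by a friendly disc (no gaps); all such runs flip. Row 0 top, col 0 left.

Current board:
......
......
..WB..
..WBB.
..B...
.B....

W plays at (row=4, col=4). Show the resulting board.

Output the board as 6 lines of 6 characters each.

Place W at (4,4); scan 8 dirs for brackets.
Dir NW: opp run (3,3) capped by W -> flip
Dir N: opp run (3,4), next='.' -> no flip
Dir NE: first cell '.' (not opp) -> no flip
Dir W: first cell '.' (not opp) -> no flip
Dir E: first cell '.' (not opp) -> no flip
Dir SW: first cell '.' (not opp) -> no flip
Dir S: first cell '.' (not opp) -> no flip
Dir SE: first cell '.' (not opp) -> no flip
All flips: (3,3)

Answer: ......
......
..WB..
..WWB.
..B.W.
.B....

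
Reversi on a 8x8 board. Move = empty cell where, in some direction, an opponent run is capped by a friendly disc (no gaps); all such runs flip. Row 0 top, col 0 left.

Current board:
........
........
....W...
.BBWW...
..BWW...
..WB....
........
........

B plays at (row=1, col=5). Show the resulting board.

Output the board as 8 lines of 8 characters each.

Answer: ........
.....B..
....B...
.BBBW...
..BWW...
..WB....
........
........

Derivation:
Place B at (1,5); scan 8 dirs for brackets.
Dir NW: first cell '.' (not opp) -> no flip
Dir N: first cell '.' (not opp) -> no flip
Dir NE: first cell '.' (not opp) -> no flip
Dir W: first cell '.' (not opp) -> no flip
Dir E: first cell '.' (not opp) -> no flip
Dir SW: opp run (2,4) (3,3) capped by B -> flip
Dir S: first cell '.' (not opp) -> no flip
Dir SE: first cell '.' (not opp) -> no flip
All flips: (2,4) (3,3)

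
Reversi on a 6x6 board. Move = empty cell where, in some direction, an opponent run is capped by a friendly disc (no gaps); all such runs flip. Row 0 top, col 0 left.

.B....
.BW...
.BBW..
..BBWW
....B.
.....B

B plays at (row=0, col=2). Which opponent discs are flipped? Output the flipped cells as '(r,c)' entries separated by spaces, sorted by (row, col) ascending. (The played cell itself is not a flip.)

Dir NW: edge -> no flip
Dir N: edge -> no flip
Dir NE: edge -> no flip
Dir W: first cell 'B' (not opp) -> no flip
Dir E: first cell '.' (not opp) -> no flip
Dir SW: first cell 'B' (not opp) -> no flip
Dir S: opp run (1,2) capped by B -> flip
Dir SE: first cell '.' (not opp) -> no flip

Answer: (1,2)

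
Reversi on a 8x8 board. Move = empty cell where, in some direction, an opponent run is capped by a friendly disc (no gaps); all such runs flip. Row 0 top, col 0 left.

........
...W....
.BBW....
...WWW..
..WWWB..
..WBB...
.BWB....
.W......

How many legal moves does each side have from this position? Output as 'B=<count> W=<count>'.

-- B to move --
(0,2): no bracket -> illegal
(0,3): flips 4 -> legal
(0,4): flips 1 -> legal
(1,2): flips 2 -> legal
(1,4): no bracket -> illegal
(2,4): flips 3 -> legal
(2,5): flips 4 -> legal
(2,6): flips 2 -> legal
(3,1): flips 1 -> legal
(3,2): flips 1 -> legal
(3,6): no bracket -> illegal
(4,1): flips 4 -> legal
(4,6): no bracket -> illegal
(5,1): flips 1 -> legal
(5,5): flips 2 -> legal
(6,0): no bracket -> illegal
(7,0): no bracket -> illegal
(7,2): no bracket -> illegal
(7,3): no bracket -> illegal
B mobility = 11
-- W to move --
(1,0): no bracket -> illegal
(1,1): flips 1 -> legal
(1,2): no bracket -> illegal
(2,0): flips 2 -> legal
(3,0): no bracket -> illegal
(3,1): flips 1 -> legal
(3,2): no bracket -> illegal
(3,6): no bracket -> illegal
(4,6): flips 1 -> legal
(5,0): no bracket -> illegal
(5,1): flips 1 -> legal
(5,5): flips 3 -> legal
(5,6): flips 1 -> legal
(6,0): flips 1 -> legal
(6,4): flips 3 -> legal
(6,5): flips 1 -> legal
(7,0): flips 1 -> legal
(7,2): no bracket -> illegal
(7,3): flips 2 -> legal
(7,4): flips 1 -> legal
W mobility = 13

Answer: B=11 W=13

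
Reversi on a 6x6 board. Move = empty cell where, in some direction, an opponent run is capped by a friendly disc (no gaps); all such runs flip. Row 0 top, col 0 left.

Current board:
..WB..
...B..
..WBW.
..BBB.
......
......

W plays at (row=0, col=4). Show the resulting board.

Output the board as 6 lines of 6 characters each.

Place W at (0,4); scan 8 dirs for brackets.
Dir NW: edge -> no flip
Dir N: edge -> no flip
Dir NE: edge -> no flip
Dir W: opp run (0,3) capped by W -> flip
Dir E: first cell '.' (not opp) -> no flip
Dir SW: opp run (1,3) capped by W -> flip
Dir S: first cell '.' (not opp) -> no flip
Dir SE: first cell '.' (not opp) -> no flip
All flips: (0,3) (1,3)

Answer: ..WWW.
...W..
..WBW.
..BBB.
......
......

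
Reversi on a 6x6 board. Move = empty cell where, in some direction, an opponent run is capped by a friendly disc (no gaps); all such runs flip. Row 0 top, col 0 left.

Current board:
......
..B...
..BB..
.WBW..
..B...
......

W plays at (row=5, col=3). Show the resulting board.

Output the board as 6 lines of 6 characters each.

Answer: ......
..B...
..BB..
.WBW..
..W...
...W..

Derivation:
Place W at (5,3); scan 8 dirs for brackets.
Dir NW: opp run (4,2) capped by W -> flip
Dir N: first cell '.' (not opp) -> no flip
Dir NE: first cell '.' (not opp) -> no flip
Dir W: first cell '.' (not opp) -> no flip
Dir E: first cell '.' (not opp) -> no flip
Dir SW: edge -> no flip
Dir S: edge -> no flip
Dir SE: edge -> no flip
All flips: (4,2)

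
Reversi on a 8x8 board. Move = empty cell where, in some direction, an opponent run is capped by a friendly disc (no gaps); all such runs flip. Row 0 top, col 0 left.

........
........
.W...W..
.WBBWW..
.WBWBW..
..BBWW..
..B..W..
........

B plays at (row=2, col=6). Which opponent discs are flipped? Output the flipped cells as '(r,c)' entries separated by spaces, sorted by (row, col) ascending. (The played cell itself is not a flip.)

Answer: (3,5)

Derivation:
Dir NW: first cell '.' (not opp) -> no flip
Dir N: first cell '.' (not opp) -> no flip
Dir NE: first cell '.' (not opp) -> no flip
Dir W: opp run (2,5), next='.' -> no flip
Dir E: first cell '.' (not opp) -> no flip
Dir SW: opp run (3,5) capped by B -> flip
Dir S: first cell '.' (not opp) -> no flip
Dir SE: first cell '.' (not opp) -> no flip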